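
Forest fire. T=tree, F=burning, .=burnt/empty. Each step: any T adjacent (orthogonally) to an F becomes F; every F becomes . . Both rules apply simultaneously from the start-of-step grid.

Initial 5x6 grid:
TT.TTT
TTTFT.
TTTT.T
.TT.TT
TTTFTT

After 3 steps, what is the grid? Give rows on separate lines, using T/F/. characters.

Step 1: 6 trees catch fire, 2 burn out
  TT.FTT
  TTF.F.
  TTTF.T
  .TT.TT
  TTF.FT
Step 2: 7 trees catch fire, 6 burn out
  TT..FT
  TF....
  TTF..T
  .TF.FT
  TF...F
Step 3: 7 trees catch fire, 7 burn out
  TF...F
  F.....
  TF...T
  .F...F
  F.....

TF...F
F.....
TF...T
.F...F
F.....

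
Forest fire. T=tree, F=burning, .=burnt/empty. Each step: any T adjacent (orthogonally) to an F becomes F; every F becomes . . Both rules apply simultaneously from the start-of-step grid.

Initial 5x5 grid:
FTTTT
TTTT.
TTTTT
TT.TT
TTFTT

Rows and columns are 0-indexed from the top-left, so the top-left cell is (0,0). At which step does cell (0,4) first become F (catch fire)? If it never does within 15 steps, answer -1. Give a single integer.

Step 1: cell (0,4)='T' (+4 fires, +2 burnt)
Step 2: cell (0,4)='T' (+7 fires, +4 burnt)
Step 3: cell (0,4)='T' (+6 fires, +7 burnt)
Step 4: cell (0,4)='F' (+4 fires, +6 burnt)
  -> target ignites at step 4
Step 5: cell (0,4)='.' (+0 fires, +4 burnt)
  fire out at step 5

4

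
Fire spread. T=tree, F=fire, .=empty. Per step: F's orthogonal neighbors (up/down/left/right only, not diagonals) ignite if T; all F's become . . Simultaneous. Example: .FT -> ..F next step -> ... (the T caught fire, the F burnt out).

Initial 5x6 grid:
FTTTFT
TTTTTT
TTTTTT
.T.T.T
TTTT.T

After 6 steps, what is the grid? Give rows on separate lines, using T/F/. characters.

Step 1: 5 trees catch fire, 2 burn out
  .FTF.F
  FTTTFT
  TTTTTT
  .T.T.T
  TTTT.T
Step 2: 6 trees catch fire, 5 burn out
  ..F...
  .FTF.F
  FTTTFT
  .T.T.T
  TTTT.T
Step 3: 4 trees catch fire, 6 burn out
  ......
  ..F...
  .FTF.F
  .T.T.T
  TTTT.T
Step 4: 4 trees catch fire, 4 burn out
  ......
  ......
  ..F...
  .F.F.F
  TTTT.T
Step 5: 3 trees catch fire, 4 burn out
  ......
  ......
  ......
  ......
  TFTF.F
Step 6: 2 trees catch fire, 3 burn out
  ......
  ......
  ......
  ......
  F.F...

......
......
......
......
F.F...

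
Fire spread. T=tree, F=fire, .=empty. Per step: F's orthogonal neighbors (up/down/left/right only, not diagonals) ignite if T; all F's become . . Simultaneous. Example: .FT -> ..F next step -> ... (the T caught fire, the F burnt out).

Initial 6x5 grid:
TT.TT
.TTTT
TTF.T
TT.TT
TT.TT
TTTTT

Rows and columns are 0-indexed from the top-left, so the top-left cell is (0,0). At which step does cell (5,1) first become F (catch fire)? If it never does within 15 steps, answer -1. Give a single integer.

Step 1: cell (5,1)='T' (+2 fires, +1 burnt)
Step 2: cell (5,1)='T' (+4 fires, +2 burnt)
Step 3: cell (5,1)='T' (+5 fires, +4 burnt)
Step 4: cell (5,1)='F' (+5 fires, +5 burnt)
  -> target ignites at step 4
Step 5: cell (5,1)='.' (+3 fires, +5 burnt)
Step 6: cell (5,1)='.' (+3 fires, +3 burnt)
Step 7: cell (5,1)='.' (+2 fires, +3 burnt)
Step 8: cell (5,1)='.' (+0 fires, +2 burnt)
  fire out at step 8

4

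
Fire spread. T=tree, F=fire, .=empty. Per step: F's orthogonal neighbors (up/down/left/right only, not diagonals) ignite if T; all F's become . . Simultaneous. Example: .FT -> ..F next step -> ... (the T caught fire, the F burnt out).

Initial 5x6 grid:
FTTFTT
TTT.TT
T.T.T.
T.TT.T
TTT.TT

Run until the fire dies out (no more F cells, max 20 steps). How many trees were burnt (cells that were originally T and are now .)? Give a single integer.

Step 1: +4 fires, +2 burnt (F count now 4)
Step 2: +5 fires, +4 burnt (F count now 5)
Step 3: +4 fires, +5 burnt (F count now 4)
Step 4: +2 fires, +4 burnt (F count now 2)
Step 5: +3 fires, +2 burnt (F count now 3)
Step 6: +0 fires, +3 burnt (F count now 0)
Fire out after step 6
Initially T: 21, now '.': 27
Total burnt (originally-T cells now '.'): 18

Answer: 18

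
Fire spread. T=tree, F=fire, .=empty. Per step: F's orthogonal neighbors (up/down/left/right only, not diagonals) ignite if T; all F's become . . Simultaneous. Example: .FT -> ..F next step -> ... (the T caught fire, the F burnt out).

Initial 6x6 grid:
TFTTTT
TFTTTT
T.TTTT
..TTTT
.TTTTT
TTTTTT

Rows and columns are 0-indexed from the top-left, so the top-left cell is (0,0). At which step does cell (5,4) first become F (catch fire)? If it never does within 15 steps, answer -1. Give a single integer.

Step 1: cell (5,4)='T' (+4 fires, +2 burnt)
Step 2: cell (5,4)='T' (+4 fires, +4 burnt)
Step 3: cell (5,4)='T' (+4 fires, +4 burnt)
Step 4: cell (5,4)='T' (+5 fires, +4 burnt)
Step 5: cell (5,4)='T' (+5 fires, +5 burnt)
Step 6: cell (5,4)='T' (+4 fires, +5 burnt)
Step 7: cell (5,4)='F' (+3 fires, +4 burnt)
  -> target ignites at step 7
Step 8: cell (5,4)='.' (+1 fires, +3 burnt)
Step 9: cell (5,4)='.' (+0 fires, +1 burnt)
  fire out at step 9

7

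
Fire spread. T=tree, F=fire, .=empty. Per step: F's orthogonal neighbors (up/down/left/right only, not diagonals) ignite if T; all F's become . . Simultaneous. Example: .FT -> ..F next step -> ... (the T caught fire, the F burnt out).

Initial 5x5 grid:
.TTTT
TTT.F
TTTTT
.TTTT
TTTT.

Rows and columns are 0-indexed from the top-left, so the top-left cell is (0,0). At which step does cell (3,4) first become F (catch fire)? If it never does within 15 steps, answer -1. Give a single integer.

Step 1: cell (3,4)='T' (+2 fires, +1 burnt)
Step 2: cell (3,4)='F' (+3 fires, +2 burnt)
  -> target ignites at step 2
Step 3: cell (3,4)='.' (+3 fires, +3 burnt)
Step 4: cell (3,4)='.' (+5 fires, +3 burnt)
Step 5: cell (3,4)='.' (+4 fires, +5 burnt)
Step 6: cell (3,4)='.' (+2 fires, +4 burnt)
Step 7: cell (3,4)='.' (+1 fires, +2 burnt)
Step 8: cell (3,4)='.' (+0 fires, +1 burnt)
  fire out at step 8

2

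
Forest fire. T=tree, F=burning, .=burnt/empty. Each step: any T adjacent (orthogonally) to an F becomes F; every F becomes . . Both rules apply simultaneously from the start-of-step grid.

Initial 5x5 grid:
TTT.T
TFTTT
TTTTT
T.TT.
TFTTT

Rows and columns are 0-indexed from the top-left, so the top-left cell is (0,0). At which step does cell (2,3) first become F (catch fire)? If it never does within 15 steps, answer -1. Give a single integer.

Step 1: cell (2,3)='T' (+6 fires, +2 burnt)
Step 2: cell (2,3)='T' (+8 fires, +6 burnt)
Step 3: cell (2,3)='F' (+4 fires, +8 burnt)
  -> target ignites at step 3
Step 4: cell (2,3)='.' (+2 fires, +4 burnt)
Step 5: cell (2,3)='.' (+0 fires, +2 burnt)
  fire out at step 5

3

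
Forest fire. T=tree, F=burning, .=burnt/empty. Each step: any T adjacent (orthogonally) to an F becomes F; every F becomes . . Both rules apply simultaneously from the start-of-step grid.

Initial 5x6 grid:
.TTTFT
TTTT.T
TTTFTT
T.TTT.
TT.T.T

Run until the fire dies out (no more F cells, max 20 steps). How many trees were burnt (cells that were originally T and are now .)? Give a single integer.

Answer: 21

Derivation:
Step 1: +6 fires, +2 burnt (F count now 6)
Step 2: +8 fires, +6 burnt (F count now 8)
Step 3: +3 fires, +8 burnt (F count now 3)
Step 4: +2 fires, +3 burnt (F count now 2)
Step 5: +1 fires, +2 burnt (F count now 1)
Step 6: +1 fires, +1 burnt (F count now 1)
Step 7: +0 fires, +1 burnt (F count now 0)
Fire out after step 7
Initially T: 22, now '.': 29
Total burnt (originally-T cells now '.'): 21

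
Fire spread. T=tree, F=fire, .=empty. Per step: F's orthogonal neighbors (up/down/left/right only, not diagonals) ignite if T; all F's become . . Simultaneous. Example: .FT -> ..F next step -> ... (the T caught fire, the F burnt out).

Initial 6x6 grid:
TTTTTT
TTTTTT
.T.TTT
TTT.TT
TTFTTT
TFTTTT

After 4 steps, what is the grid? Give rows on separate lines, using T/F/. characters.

Step 1: 5 trees catch fire, 2 burn out
  TTTTTT
  TTTTTT
  .T.TTT
  TTF.TT
  TF.FTT
  F.FTTT
Step 2: 4 trees catch fire, 5 burn out
  TTTTTT
  TTTTTT
  .T.TTT
  TF..TT
  F...FT
  ...FTT
Step 3: 5 trees catch fire, 4 burn out
  TTTTTT
  TTTTTT
  .F.TTT
  F...FT
  .....F
  ....FT
Step 4: 4 trees catch fire, 5 burn out
  TTTTTT
  TFTTTT
  ...TFT
  .....F
  ......
  .....F

TTTTTT
TFTTTT
...TFT
.....F
......
.....F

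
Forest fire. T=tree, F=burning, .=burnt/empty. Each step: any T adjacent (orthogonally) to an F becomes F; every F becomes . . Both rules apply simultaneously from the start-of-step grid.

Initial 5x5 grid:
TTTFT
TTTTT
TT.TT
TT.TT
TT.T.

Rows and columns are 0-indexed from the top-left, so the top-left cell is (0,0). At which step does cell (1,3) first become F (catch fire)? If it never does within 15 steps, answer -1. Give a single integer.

Step 1: cell (1,3)='F' (+3 fires, +1 burnt)
  -> target ignites at step 1
Step 2: cell (1,3)='.' (+4 fires, +3 burnt)
Step 3: cell (1,3)='.' (+4 fires, +4 burnt)
Step 4: cell (1,3)='.' (+4 fires, +4 burnt)
Step 5: cell (1,3)='.' (+2 fires, +4 burnt)
Step 6: cell (1,3)='.' (+2 fires, +2 burnt)
Step 7: cell (1,3)='.' (+1 fires, +2 burnt)
Step 8: cell (1,3)='.' (+0 fires, +1 burnt)
  fire out at step 8

1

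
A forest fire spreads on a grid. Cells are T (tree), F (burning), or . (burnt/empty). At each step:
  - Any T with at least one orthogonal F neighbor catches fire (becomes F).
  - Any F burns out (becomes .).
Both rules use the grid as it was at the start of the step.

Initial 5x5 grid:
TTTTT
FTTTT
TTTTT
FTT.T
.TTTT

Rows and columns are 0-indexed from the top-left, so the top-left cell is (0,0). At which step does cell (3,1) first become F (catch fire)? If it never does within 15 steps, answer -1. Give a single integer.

Step 1: cell (3,1)='F' (+4 fires, +2 burnt)
  -> target ignites at step 1
Step 2: cell (3,1)='.' (+5 fires, +4 burnt)
Step 3: cell (3,1)='.' (+4 fires, +5 burnt)
Step 4: cell (3,1)='.' (+4 fires, +4 burnt)
Step 5: cell (3,1)='.' (+3 fires, +4 burnt)
Step 6: cell (3,1)='.' (+1 fires, +3 burnt)
Step 7: cell (3,1)='.' (+0 fires, +1 burnt)
  fire out at step 7

1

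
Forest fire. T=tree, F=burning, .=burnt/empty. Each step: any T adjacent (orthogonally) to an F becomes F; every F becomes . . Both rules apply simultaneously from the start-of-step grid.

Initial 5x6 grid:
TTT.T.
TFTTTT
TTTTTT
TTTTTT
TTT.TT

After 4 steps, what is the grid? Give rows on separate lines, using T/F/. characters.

Step 1: 4 trees catch fire, 1 burn out
  TFT.T.
  F.FTTT
  TFTTTT
  TTTTTT
  TTT.TT
Step 2: 6 trees catch fire, 4 burn out
  F.F.T.
  ...FTT
  F.FTTT
  TFTTTT
  TTT.TT
Step 3: 5 trees catch fire, 6 burn out
  ....T.
  ....FT
  ...FTT
  F.FTTT
  TFT.TT
Step 4: 6 trees catch fire, 5 burn out
  ....F.
  .....F
  ....FT
  ...FTT
  F.F.TT

....F.
.....F
....FT
...FTT
F.F.TT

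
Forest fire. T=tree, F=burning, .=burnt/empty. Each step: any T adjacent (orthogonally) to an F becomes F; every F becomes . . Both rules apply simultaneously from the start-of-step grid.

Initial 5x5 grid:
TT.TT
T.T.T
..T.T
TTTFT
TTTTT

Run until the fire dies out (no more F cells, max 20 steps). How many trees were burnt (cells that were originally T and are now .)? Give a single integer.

Answer: 15

Derivation:
Step 1: +3 fires, +1 burnt (F count now 3)
Step 2: +5 fires, +3 burnt (F count now 5)
Step 3: +4 fires, +5 burnt (F count now 4)
Step 4: +2 fires, +4 burnt (F count now 2)
Step 5: +1 fires, +2 burnt (F count now 1)
Step 6: +0 fires, +1 burnt (F count now 0)
Fire out after step 6
Initially T: 18, now '.': 22
Total burnt (originally-T cells now '.'): 15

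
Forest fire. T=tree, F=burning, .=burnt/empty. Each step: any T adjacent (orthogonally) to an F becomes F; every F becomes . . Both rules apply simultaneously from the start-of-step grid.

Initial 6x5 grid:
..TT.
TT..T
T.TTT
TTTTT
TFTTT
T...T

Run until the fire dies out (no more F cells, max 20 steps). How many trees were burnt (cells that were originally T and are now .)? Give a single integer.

Answer: 18

Derivation:
Step 1: +3 fires, +1 burnt (F count now 3)
Step 2: +4 fires, +3 burnt (F count now 4)
Step 3: +4 fires, +4 burnt (F count now 4)
Step 4: +4 fires, +4 burnt (F count now 4)
Step 5: +2 fires, +4 burnt (F count now 2)
Step 6: +1 fires, +2 burnt (F count now 1)
Step 7: +0 fires, +1 burnt (F count now 0)
Fire out after step 7
Initially T: 20, now '.': 28
Total burnt (originally-T cells now '.'): 18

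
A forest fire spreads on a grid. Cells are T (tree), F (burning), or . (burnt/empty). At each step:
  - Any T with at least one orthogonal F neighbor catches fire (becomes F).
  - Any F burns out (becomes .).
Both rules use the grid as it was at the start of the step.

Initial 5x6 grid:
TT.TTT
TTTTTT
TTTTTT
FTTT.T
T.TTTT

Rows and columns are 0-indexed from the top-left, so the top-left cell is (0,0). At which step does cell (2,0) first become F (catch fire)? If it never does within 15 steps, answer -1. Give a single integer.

Step 1: cell (2,0)='F' (+3 fires, +1 burnt)
  -> target ignites at step 1
Step 2: cell (2,0)='.' (+3 fires, +3 burnt)
Step 3: cell (2,0)='.' (+5 fires, +3 burnt)
Step 4: cell (2,0)='.' (+4 fires, +5 burnt)
Step 5: cell (2,0)='.' (+3 fires, +4 burnt)
Step 6: cell (2,0)='.' (+4 fires, +3 burnt)
Step 7: cell (2,0)='.' (+3 fires, +4 burnt)
Step 8: cell (2,0)='.' (+1 fires, +3 burnt)
Step 9: cell (2,0)='.' (+0 fires, +1 burnt)
  fire out at step 9

1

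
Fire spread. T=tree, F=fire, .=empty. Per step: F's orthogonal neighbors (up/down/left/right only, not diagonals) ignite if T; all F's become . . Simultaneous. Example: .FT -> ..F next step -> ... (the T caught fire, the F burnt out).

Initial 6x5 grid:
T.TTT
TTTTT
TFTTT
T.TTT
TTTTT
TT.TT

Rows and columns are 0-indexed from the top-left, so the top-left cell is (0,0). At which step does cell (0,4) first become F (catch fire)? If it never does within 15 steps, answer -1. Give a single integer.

Step 1: cell (0,4)='T' (+3 fires, +1 burnt)
Step 2: cell (0,4)='T' (+5 fires, +3 burnt)
Step 3: cell (0,4)='T' (+7 fires, +5 burnt)
Step 4: cell (0,4)='T' (+6 fires, +7 burnt)
Step 5: cell (0,4)='F' (+4 fires, +6 burnt)
  -> target ignites at step 5
Step 6: cell (0,4)='.' (+1 fires, +4 burnt)
Step 7: cell (0,4)='.' (+0 fires, +1 burnt)
  fire out at step 7

5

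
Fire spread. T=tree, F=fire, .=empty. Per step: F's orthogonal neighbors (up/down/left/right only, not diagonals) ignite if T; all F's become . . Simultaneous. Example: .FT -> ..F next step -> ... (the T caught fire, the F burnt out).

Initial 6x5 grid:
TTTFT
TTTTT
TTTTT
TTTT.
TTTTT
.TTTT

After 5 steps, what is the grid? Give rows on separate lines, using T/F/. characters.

Step 1: 3 trees catch fire, 1 burn out
  TTF.F
  TTTFT
  TTTTT
  TTTT.
  TTTTT
  .TTTT
Step 2: 4 trees catch fire, 3 burn out
  TF...
  TTF.F
  TTTFT
  TTTT.
  TTTTT
  .TTTT
Step 3: 5 trees catch fire, 4 burn out
  F....
  TF...
  TTF.F
  TTTF.
  TTTTT
  .TTTT
Step 4: 4 trees catch fire, 5 burn out
  .....
  F....
  TF...
  TTF..
  TTTFT
  .TTTT
Step 5: 5 trees catch fire, 4 burn out
  .....
  .....
  F....
  TF...
  TTF.F
  .TTFT

.....
.....
F....
TF...
TTF.F
.TTFT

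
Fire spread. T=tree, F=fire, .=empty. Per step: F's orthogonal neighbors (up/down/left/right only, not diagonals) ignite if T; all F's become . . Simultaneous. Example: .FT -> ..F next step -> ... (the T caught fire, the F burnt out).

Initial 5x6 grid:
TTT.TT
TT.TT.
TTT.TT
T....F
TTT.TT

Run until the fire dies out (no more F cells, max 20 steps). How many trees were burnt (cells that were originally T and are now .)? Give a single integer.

Step 1: +2 fires, +1 burnt (F count now 2)
Step 2: +2 fires, +2 burnt (F count now 2)
Step 3: +1 fires, +2 burnt (F count now 1)
Step 4: +2 fires, +1 burnt (F count now 2)
Step 5: +1 fires, +2 burnt (F count now 1)
Step 6: +0 fires, +1 burnt (F count now 0)
Fire out after step 6
Initially T: 20, now '.': 18
Total burnt (originally-T cells now '.'): 8

Answer: 8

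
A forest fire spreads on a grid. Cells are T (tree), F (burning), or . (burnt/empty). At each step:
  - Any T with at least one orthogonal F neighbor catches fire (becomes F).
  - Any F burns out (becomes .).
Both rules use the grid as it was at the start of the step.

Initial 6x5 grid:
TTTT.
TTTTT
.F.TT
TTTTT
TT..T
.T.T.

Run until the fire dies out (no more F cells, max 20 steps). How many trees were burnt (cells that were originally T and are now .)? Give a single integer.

Answer: 20

Derivation:
Step 1: +2 fires, +1 burnt (F count now 2)
Step 2: +6 fires, +2 burnt (F count now 6)
Step 3: +6 fires, +6 burnt (F count now 6)
Step 4: +4 fires, +6 burnt (F count now 4)
Step 5: +2 fires, +4 burnt (F count now 2)
Step 6: +0 fires, +2 burnt (F count now 0)
Fire out after step 6
Initially T: 21, now '.': 29
Total burnt (originally-T cells now '.'): 20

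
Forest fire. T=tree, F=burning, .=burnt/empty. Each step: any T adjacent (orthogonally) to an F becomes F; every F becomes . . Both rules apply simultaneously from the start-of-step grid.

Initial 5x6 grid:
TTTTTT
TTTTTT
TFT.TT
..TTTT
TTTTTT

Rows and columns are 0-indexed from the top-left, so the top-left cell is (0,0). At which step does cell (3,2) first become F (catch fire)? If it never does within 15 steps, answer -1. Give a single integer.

Step 1: cell (3,2)='T' (+3 fires, +1 burnt)
Step 2: cell (3,2)='F' (+4 fires, +3 burnt)
  -> target ignites at step 2
Step 3: cell (3,2)='.' (+5 fires, +4 burnt)
Step 4: cell (3,2)='.' (+5 fires, +5 burnt)
Step 5: cell (3,2)='.' (+6 fires, +5 burnt)
Step 6: cell (3,2)='.' (+3 fires, +6 burnt)
Step 7: cell (3,2)='.' (+0 fires, +3 burnt)
  fire out at step 7

2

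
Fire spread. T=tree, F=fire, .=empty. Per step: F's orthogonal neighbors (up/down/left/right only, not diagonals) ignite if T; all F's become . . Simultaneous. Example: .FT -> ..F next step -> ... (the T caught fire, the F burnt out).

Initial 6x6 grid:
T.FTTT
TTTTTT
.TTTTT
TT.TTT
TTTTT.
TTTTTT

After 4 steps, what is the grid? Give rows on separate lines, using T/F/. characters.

Step 1: 2 trees catch fire, 1 burn out
  T..FTT
  TTFTTT
  .TTTTT
  TT.TTT
  TTTTT.
  TTTTTT
Step 2: 4 trees catch fire, 2 burn out
  T...FT
  TF.FTT
  .TFTTT
  TT.TTT
  TTTTT.
  TTTTTT
Step 3: 5 trees catch fire, 4 burn out
  T....F
  F...FT
  .F.FTT
  TT.TTT
  TTTTT.
  TTTTTT
Step 4: 5 trees catch fire, 5 burn out
  F.....
  .....F
  ....FT
  TF.FTT
  TTTTT.
  TTTTTT

F.....
.....F
....FT
TF.FTT
TTTTT.
TTTTTT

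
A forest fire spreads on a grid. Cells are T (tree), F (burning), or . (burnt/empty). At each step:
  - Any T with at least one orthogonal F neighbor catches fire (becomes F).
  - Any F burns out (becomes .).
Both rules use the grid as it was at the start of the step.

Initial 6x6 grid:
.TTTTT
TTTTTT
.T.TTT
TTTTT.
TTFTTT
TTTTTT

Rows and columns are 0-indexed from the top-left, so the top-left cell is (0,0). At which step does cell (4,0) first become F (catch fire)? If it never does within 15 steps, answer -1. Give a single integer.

Step 1: cell (4,0)='T' (+4 fires, +1 burnt)
Step 2: cell (4,0)='F' (+6 fires, +4 burnt)
  -> target ignites at step 2
Step 3: cell (4,0)='.' (+7 fires, +6 burnt)
Step 4: cell (4,0)='.' (+4 fires, +7 burnt)
Step 5: cell (4,0)='.' (+6 fires, +4 burnt)
Step 6: cell (4,0)='.' (+3 fires, +6 burnt)
Step 7: cell (4,0)='.' (+1 fires, +3 burnt)
Step 8: cell (4,0)='.' (+0 fires, +1 burnt)
  fire out at step 8

2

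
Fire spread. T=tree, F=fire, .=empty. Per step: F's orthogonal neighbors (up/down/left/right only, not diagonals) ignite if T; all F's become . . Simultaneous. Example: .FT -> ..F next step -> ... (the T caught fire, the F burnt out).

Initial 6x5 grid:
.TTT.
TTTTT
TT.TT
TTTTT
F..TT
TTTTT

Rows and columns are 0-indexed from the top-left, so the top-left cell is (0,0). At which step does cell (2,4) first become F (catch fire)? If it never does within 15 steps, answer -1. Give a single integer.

Step 1: cell (2,4)='T' (+2 fires, +1 burnt)
Step 2: cell (2,4)='T' (+3 fires, +2 burnt)
Step 3: cell (2,4)='T' (+4 fires, +3 burnt)
Step 4: cell (2,4)='T' (+3 fires, +4 burnt)
Step 5: cell (2,4)='T' (+6 fires, +3 burnt)
Step 6: cell (2,4)='F' (+4 fires, +6 burnt)
  -> target ignites at step 6
Step 7: cell (2,4)='.' (+2 fires, +4 burnt)
Step 8: cell (2,4)='.' (+0 fires, +2 burnt)
  fire out at step 8

6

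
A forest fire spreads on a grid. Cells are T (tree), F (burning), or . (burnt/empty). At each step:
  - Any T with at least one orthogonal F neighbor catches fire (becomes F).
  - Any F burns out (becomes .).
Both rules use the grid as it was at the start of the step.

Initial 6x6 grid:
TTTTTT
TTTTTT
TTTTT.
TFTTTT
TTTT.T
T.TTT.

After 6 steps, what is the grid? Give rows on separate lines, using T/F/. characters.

Step 1: 4 trees catch fire, 1 burn out
  TTTTTT
  TTTTTT
  TFTTT.
  F.FTTT
  TFTT.T
  T.TTT.
Step 2: 6 trees catch fire, 4 burn out
  TTTTTT
  TFTTTT
  F.FTT.
  ...FTT
  F.FT.T
  T.TTT.
Step 3: 8 trees catch fire, 6 burn out
  TFTTTT
  F.FTTT
  ...FT.
  ....FT
  ...F.T
  F.FTT.
Step 4: 6 trees catch fire, 8 burn out
  F.FTTT
  ...FTT
  ....F.
  .....F
  .....T
  ...FT.
Step 5: 4 trees catch fire, 6 burn out
  ...FTT
  ....FT
  ......
  ......
  .....F
  ....F.
Step 6: 2 trees catch fire, 4 burn out
  ....FT
  .....F
  ......
  ......
  ......
  ......

....FT
.....F
......
......
......
......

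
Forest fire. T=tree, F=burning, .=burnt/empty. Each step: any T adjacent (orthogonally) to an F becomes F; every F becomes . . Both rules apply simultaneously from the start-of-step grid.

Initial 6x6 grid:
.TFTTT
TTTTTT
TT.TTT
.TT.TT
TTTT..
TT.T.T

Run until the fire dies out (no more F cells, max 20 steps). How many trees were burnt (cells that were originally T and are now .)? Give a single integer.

Step 1: +3 fires, +1 burnt (F count now 3)
Step 2: +3 fires, +3 burnt (F count now 3)
Step 3: +5 fires, +3 burnt (F count now 5)
Step 4: +4 fires, +5 burnt (F count now 4)
Step 5: +4 fires, +4 burnt (F count now 4)
Step 6: +4 fires, +4 burnt (F count now 4)
Step 7: +2 fires, +4 burnt (F count now 2)
Step 8: +1 fires, +2 burnt (F count now 1)
Step 9: +0 fires, +1 burnt (F count now 0)
Fire out after step 9
Initially T: 27, now '.': 35
Total burnt (originally-T cells now '.'): 26

Answer: 26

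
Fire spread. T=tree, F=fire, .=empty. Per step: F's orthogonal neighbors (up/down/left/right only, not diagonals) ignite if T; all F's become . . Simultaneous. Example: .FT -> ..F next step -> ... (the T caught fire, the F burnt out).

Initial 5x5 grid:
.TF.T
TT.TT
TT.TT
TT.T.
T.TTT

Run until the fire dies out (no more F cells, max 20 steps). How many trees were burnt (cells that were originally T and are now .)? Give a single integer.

Answer: 8

Derivation:
Step 1: +1 fires, +1 burnt (F count now 1)
Step 2: +1 fires, +1 burnt (F count now 1)
Step 3: +2 fires, +1 burnt (F count now 2)
Step 4: +2 fires, +2 burnt (F count now 2)
Step 5: +1 fires, +2 burnt (F count now 1)
Step 6: +1 fires, +1 burnt (F count now 1)
Step 7: +0 fires, +1 burnt (F count now 0)
Fire out after step 7
Initially T: 17, now '.': 16
Total burnt (originally-T cells now '.'): 8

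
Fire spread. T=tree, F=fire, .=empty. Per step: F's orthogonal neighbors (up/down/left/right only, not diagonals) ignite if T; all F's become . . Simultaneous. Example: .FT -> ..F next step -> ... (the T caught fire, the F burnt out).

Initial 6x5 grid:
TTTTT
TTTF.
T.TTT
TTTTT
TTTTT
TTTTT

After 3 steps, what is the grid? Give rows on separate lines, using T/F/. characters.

Step 1: 3 trees catch fire, 1 burn out
  TTTFT
  TTF..
  T.TFT
  TTTTT
  TTTTT
  TTTTT
Step 2: 6 trees catch fire, 3 burn out
  TTF.F
  TF...
  T.F.F
  TTTFT
  TTTTT
  TTTTT
Step 3: 5 trees catch fire, 6 burn out
  TF...
  F....
  T....
  TTF.F
  TTTFT
  TTTTT

TF...
F....
T....
TTF.F
TTTFT
TTTTT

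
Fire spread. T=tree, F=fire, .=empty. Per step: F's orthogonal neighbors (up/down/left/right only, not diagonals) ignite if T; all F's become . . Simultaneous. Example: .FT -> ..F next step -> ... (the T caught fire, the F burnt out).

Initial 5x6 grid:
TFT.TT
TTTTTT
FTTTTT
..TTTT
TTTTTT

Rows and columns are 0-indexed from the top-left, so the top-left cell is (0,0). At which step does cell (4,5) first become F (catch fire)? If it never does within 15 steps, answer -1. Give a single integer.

Step 1: cell (4,5)='T' (+5 fires, +2 burnt)
Step 2: cell (4,5)='T' (+2 fires, +5 burnt)
Step 3: cell (4,5)='T' (+3 fires, +2 burnt)
Step 4: cell (4,5)='T' (+4 fires, +3 burnt)
Step 5: cell (4,5)='T' (+6 fires, +4 burnt)
Step 6: cell (4,5)='T' (+4 fires, +6 burnt)
Step 7: cell (4,5)='F' (+1 fires, +4 burnt)
  -> target ignites at step 7
Step 8: cell (4,5)='.' (+0 fires, +1 burnt)
  fire out at step 8

7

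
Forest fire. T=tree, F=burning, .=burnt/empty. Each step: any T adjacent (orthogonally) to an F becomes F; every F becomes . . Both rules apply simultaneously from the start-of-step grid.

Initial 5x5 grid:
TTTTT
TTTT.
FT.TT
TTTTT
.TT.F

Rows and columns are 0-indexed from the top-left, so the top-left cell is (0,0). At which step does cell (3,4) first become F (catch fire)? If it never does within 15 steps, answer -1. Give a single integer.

Step 1: cell (3,4)='F' (+4 fires, +2 burnt)
  -> target ignites at step 1
Step 2: cell (3,4)='.' (+5 fires, +4 burnt)
Step 3: cell (3,4)='.' (+5 fires, +5 burnt)
Step 4: cell (3,4)='.' (+3 fires, +5 burnt)
Step 5: cell (3,4)='.' (+1 fires, +3 burnt)
Step 6: cell (3,4)='.' (+1 fires, +1 burnt)
Step 7: cell (3,4)='.' (+0 fires, +1 burnt)
  fire out at step 7

1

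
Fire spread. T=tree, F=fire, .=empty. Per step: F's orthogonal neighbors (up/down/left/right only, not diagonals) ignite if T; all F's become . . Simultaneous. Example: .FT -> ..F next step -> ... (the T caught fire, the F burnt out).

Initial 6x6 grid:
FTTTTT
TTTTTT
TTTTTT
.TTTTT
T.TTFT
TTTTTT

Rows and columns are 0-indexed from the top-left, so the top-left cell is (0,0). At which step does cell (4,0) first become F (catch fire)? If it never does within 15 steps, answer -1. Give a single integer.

Step 1: cell (4,0)='T' (+6 fires, +2 burnt)
Step 2: cell (4,0)='T' (+9 fires, +6 burnt)
Step 3: cell (4,0)='T' (+8 fires, +9 burnt)
Step 4: cell (4,0)='T' (+6 fires, +8 burnt)
Step 5: cell (4,0)='T' (+2 fires, +6 burnt)
Step 6: cell (4,0)='F' (+1 fires, +2 burnt)
  -> target ignites at step 6
Step 7: cell (4,0)='.' (+0 fires, +1 burnt)
  fire out at step 7

6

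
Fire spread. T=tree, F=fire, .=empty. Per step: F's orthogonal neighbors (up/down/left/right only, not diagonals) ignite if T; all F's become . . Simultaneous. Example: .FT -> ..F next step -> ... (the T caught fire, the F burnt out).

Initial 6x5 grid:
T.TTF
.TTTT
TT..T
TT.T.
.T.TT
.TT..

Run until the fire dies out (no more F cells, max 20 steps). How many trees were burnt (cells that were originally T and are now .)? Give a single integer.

Step 1: +2 fires, +1 burnt (F count now 2)
Step 2: +3 fires, +2 burnt (F count now 3)
Step 3: +1 fires, +3 burnt (F count now 1)
Step 4: +1 fires, +1 burnt (F count now 1)
Step 5: +1 fires, +1 burnt (F count now 1)
Step 6: +2 fires, +1 burnt (F count now 2)
Step 7: +2 fires, +2 burnt (F count now 2)
Step 8: +1 fires, +2 burnt (F count now 1)
Step 9: +1 fires, +1 burnt (F count now 1)
Step 10: +0 fires, +1 burnt (F count now 0)
Fire out after step 10
Initially T: 18, now '.': 26
Total burnt (originally-T cells now '.'): 14

Answer: 14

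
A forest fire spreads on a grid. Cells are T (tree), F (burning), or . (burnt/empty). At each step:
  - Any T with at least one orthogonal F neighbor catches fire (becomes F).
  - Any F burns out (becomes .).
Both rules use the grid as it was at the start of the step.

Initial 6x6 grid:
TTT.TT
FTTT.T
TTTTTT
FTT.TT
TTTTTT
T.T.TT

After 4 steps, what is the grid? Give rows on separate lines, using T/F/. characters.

Step 1: 5 trees catch fire, 2 burn out
  FTT.TT
  .FTT.T
  FTTTTT
  .FT.TT
  FTTTTT
  T.T.TT
Step 2: 6 trees catch fire, 5 burn out
  .FT.TT
  ..FT.T
  .FTTTT
  ..F.TT
  .FTTTT
  F.T.TT
Step 3: 4 trees catch fire, 6 burn out
  ..F.TT
  ...F.T
  ..FTTT
  ....TT
  ..FTTT
  ..T.TT
Step 4: 3 trees catch fire, 4 burn out
  ....TT
  .....T
  ...FTT
  ....TT
  ...FTT
  ..F.TT

....TT
.....T
...FTT
....TT
...FTT
..F.TT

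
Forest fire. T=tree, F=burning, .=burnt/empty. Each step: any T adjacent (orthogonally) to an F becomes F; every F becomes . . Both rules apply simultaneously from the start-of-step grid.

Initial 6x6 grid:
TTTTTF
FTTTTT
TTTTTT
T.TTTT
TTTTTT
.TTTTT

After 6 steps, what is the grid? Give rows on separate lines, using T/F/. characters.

Step 1: 5 trees catch fire, 2 burn out
  FTTTF.
  .FTTTF
  FTTTTT
  T.TTTT
  TTTTTT
  .TTTTT
Step 2: 7 trees catch fire, 5 burn out
  .FTF..
  ..FTF.
  .FTTTF
  F.TTTT
  TTTTTT
  .TTTTT
Step 3: 6 trees catch fire, 7 burn out
  ..F...
  ...F..
  ..FTF.
  ..TTTF
  FTTTTT
  .TTTTT
Step 4: 5 trees catch fire, 6 burn out
  ......
  ......
  ...F..
  ..FTF.
  .FTTTF
  .TTTTT
Step 5: 5 trees catch fire, 5 burn out
  ......
  ......
  ......
  ...F..
  ..FTF.
  .FTTTF
Step 6: 3 trees catch fire, 5 burn out
  ......
  ......
  ......
  ......
  ...F..
  ..FTF.

......
......
......
......
...F..
..FTF.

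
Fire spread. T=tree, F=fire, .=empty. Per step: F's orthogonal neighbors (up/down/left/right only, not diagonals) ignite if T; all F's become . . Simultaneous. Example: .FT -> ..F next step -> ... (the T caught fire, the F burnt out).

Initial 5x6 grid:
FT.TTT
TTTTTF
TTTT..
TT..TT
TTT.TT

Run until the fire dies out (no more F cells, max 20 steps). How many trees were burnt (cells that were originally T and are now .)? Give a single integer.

Answer: 18

Derivation:
Step 1: +4 fires, +2 burnt (F count now 4)
Step 2: +4 fires, +4 burnt (F count now 4)
Step 3: +5 fires, +4 burnt (F count now 5)
Step 4: +3 fires, +5 burnt (F count now 3)
Step 5: +1 fires, +3 burnt (F count now 1)
Step 6: +1 fires, +1 burnt (F count now 1)
Step 7: +0 fires, +1 burnt (F count now 0)
Fire out after step 7
Initially T: 22, now '.': 26
Total burnt (originally-T cells now '.'): 18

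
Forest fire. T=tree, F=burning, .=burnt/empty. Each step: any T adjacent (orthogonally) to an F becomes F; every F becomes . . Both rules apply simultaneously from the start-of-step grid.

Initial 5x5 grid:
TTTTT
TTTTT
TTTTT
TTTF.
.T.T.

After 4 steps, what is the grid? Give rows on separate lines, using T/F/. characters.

Step 1: 3 trees catch fire, 1 burn out
  TTTTT
  TTTTT
  TTTFT
  TTF..
  .T.F.
Step 2: 4 trees catch fire, 3 burn out
  TTTTT
  TTTFT
  TTF.F
  TF...
  .T...
Step 3: 6 trees catch fire, 4 burn out
  TTTFT
  TTF.F
  TF...
  F....
  .F...
Step 4: 4 trees catch fire, 6 burn out
  TTF.F
  TF...
  F....
  .....
  .....

TTF.F
TF...
F....
.....
.....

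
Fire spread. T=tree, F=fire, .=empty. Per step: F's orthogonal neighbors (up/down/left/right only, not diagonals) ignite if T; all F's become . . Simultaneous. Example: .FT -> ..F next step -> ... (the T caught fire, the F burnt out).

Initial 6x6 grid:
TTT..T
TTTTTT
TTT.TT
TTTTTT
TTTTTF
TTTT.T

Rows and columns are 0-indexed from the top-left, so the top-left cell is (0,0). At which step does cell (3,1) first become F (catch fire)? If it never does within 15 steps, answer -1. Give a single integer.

Step 1: cell (3,1)='T' (+3 fires, +1 burnt)
Step 2: cell (3,1)='T' (+3 fires, +3 burnt)
Step 3: cell (3,1)='T' (+5 fires, +3 burnt)
Step 4: cell (3,1)='T' (+5 fires, +5 burnt)
Step 5: cell (3,1)='F' (+5 fires, +5 burnt)
  -> target ignites at step 5
Step 6: cell (3,1)='.' (+4 fires, +5 burnt)
Step 7: cell (3,1)='.' (+3 fires, +4 burnt)
Step 8: cell (3,1)='.' (+2 fires, +3 burnt)
Step 9: cell (3,1)='.' (+1 fires, +2 burnt)
Step 10: cell (3,1)='.' (+0 fires, +1 burnt)
  fire out at step 10

5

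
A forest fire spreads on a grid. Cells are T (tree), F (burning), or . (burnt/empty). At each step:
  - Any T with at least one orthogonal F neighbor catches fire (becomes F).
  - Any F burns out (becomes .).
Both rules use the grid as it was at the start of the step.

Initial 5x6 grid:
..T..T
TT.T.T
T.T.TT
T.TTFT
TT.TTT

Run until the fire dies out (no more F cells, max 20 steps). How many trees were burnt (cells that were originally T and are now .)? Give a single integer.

Answer: 11

Derivation:
Step 1: +4 fires, +1 burnt (F count now 4)
Step 2: +4 fires, +4 burnt (F count now 4)
Step 3: +2 fires, +4 burnt (F count now 2)
Step 4: +1 fires, +2 burnt (F count now 1)
Step 5: +0 fires, +1 burnt (F count now 0)
Fire out after step 5
Initially T: 19, now '.': 22
Total burnt (originally-T cells now '.'): 11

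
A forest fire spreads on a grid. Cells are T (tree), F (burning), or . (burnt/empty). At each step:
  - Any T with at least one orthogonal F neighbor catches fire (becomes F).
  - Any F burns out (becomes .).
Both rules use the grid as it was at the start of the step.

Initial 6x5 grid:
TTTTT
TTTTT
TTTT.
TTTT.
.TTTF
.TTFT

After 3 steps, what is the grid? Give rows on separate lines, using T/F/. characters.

Step 1: 3 trees catch fire, 2 burn out
  TTTTT
  TTTTT
  TTTT.
  TTTT.
  .TTF.
  .TF.F
Step 2: 3 trees catch fire, 3 burn out
  TTTTT
  TTTTT
  TTTT.
  TTTF.
  .TF..
  .F...
Step 3: 3 trees catch fire, 3 burn out
  TTTTT
  TTTTT
  TTTF.
  TTF..
  .F...
  .....

TTTTT
TTTTT
TTTF.
TTF..
.F...
.....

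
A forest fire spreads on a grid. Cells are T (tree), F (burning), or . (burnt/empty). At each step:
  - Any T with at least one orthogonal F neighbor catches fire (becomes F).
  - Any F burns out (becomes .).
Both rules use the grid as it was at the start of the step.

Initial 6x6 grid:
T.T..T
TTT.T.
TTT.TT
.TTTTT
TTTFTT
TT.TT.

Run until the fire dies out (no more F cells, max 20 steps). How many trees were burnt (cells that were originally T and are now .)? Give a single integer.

Step 1: +4 fires, +1 burnt (F count now 4)
Step 2: +5 fires, +4 burnt (F count now 5)
Step 3: +6 fires, +5 burnt (F count now 6)
Step 4: +5 fires, +6 burnt (F count now 5)
Step 5: +3 fires, +5 burnt (F count now 3)
Step 6: +1 fires, +3 burnt (F count now 1)
Step 7: +1 fires, +1 burnt (F count now 1)
Step 8: +0 fires, +1 burnt (F count now 0)
Fire out after step 8
Initially T: 26, now '.': 35
Total burnt (originally-T cells now '.'): 25

Answer: 25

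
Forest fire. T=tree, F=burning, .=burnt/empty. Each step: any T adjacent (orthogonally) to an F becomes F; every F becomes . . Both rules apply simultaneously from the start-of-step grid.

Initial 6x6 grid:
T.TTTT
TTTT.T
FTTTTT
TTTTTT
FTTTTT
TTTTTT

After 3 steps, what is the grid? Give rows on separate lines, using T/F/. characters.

Step 1: 5 trees catch fire, 2 burn out
  T.TTTT
  FTTT.T
  .FTTTT
  FTTTTT
  .FTTTT
  FTTTTT
Step 2: 6 trees catch fire, 5 burn out
  F.TTTT
  .FTT.T
  ..FTTT
  .FTTTT
  ..FTTT
  .FTTTT
Step 3: 5 trees catch fire, 6 burn out
  ..TTTT
  ..FT.T
  ...FTT
  ..FTTT
  ...FTT
  ..FTTT

..TTTT
..FT.T
...FTT
..FTTT
...FTT
..FTTT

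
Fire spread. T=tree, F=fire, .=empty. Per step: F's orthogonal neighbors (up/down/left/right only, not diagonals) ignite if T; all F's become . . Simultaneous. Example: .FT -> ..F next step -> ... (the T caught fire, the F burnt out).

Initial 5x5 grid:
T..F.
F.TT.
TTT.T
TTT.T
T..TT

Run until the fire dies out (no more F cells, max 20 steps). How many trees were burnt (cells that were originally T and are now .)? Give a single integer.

Answer: 10

Derivation:
Step 1: +3 fires, +2 burnt (F count now 3)
Step 2: +3 fires, +3 burnt (F count now 3)
Step 3: +3 fires, +3 burnt (F count now 3)
Step 4: +1 fires, +3 burnt (F count now 1)
Step 5: +0 fires, +1 burnt (F count now 0)
Fire out after step 5
Initially T: 14, now '.': 21
Total burnt (originally-T cells now '.'): 10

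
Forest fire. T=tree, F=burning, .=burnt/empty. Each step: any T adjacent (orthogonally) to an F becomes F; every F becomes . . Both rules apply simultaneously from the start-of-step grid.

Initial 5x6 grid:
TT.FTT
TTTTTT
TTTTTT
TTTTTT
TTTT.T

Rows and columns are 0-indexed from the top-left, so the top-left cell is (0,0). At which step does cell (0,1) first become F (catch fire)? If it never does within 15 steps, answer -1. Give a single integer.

Step 1: cell (0,1)='T' (+2 fires, +1 burnt)
Step 2: cell (0,1)='T' (+4 fires, +2 burnt)
Step 3: cell (0,1)='T' (+5 fires, +4 burnt)
Step 4: cell (0,1)='F' (+7 fires, +5 burnt)
  -> target ignites at step 4
Step 5: cell (0,1)='.' (+5 fires, +7 burnt)
Step 6: cell (0,1)='.' (+3 fires, +5 burnt)
Step 7: cell (0,1)='.' (+1 fires, +3 burnt)
Step 8: cell (0,1)='.' (+0 fires, +1 burnt)
  fire out at step 8

4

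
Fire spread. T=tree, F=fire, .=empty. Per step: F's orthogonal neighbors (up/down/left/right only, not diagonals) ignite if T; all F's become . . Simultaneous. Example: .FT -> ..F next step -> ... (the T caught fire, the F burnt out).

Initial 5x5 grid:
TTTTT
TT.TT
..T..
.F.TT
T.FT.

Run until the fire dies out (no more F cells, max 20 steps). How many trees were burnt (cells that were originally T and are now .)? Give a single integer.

Step 1: +1 fires, +2 burnt (F count now 1)
Step 2: +1 fires, +1 burnt (F count now 1)
Step 3: +1 fires, +1 burnt (F count now 1)
Step 4: +0 fires, +1 burnt (F count now 0)
Fire out after step 4
Initially T: 14, now '.': 14
Total burnt (originally-T cells now '.'): 3

Answer: 3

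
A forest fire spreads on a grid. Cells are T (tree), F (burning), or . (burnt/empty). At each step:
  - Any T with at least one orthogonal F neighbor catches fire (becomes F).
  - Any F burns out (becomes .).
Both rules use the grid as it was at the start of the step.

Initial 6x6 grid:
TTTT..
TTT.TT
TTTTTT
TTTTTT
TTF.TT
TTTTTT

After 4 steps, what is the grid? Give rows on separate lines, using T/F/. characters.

Step 1: 3 trees catch fire, 1 burn out
  TTTT..
  TTT.TT
  TTTTTT
  TTFTTT
  TF..TT
  TTFTTT
Step 2: 6 trees catch fire, 3 burn out
  TTTT..
  TTT.TT
  TTFTTT
  TF.FTT
  F...TT
  TF.FTT
Step 3: 7 trees catch fire, 6 burn out
  TTTT..
  TTF.TT
  TF.FTT
  F...FT
  ....TT
  F...FT
Step 4: 7 trees catch fire, 7 burn out
  TTFT..
  TF..TT
  F...FT
  .....F
  ....FT
  .....F

TTFT..
TF..TT
F...FT
.....F
....FT
.....F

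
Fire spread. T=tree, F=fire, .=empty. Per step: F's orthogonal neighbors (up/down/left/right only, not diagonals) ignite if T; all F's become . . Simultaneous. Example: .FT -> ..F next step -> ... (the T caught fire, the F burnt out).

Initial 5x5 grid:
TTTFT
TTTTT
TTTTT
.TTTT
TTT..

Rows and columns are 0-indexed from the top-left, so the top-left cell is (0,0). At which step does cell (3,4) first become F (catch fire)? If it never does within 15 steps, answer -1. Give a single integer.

Step 1: cell (3,4)='T' (+3 fires, +1 burnt)
Step 2: cell (3,4)='T' (+4 fires, +3 burnt)
Step 3: cell (3,4)='T' (+5 fires, +4 burnt)
Step 4: cell (3,4)='F' (+4 fires, +5 burnt)
  -> target ignites at step 4
Step 5: cell (3,4)='.' (+3 fires, +4 burnt)
Step 6: cell (3,4)='.' (+1 fires, +3 burnt)
Step 7: cell (3,4)='.' (+1 fires, +1 burnt)
Step 8: cell (3,4)='.' (+0 fires, +1 burnt)
  fire out at step 8

4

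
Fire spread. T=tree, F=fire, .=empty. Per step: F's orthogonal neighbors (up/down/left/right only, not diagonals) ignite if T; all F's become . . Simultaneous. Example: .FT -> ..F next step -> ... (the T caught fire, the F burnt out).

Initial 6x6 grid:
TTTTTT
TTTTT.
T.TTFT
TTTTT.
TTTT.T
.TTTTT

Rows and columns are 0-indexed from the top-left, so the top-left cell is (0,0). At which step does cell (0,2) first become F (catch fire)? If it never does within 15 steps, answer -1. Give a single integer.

Step 1: cell (0,2)='T' (+4 fires, +1 burnt)
Step 2: cell (0,2)='T' (+4 fires, +4 burnt)
Step 3: cell (0,2)='T' (+5 fires, +4 burnt)
Step 4: cell (0,2)='F' (+5 fires, +5 burnt)
  -> target ignites at step 4
Step 5: cell (0,2)='.' (+6 fires, +5 burnt)
Step 6: cell (0,2)='.' (+5 fires, +6 burnt)
Step 7: cell (0,2)='.' (+1 fires, +5 burnt)
Step 8: cell (0,2)='.' (+0 fires, +1 burnt)
  fire out at step 8

4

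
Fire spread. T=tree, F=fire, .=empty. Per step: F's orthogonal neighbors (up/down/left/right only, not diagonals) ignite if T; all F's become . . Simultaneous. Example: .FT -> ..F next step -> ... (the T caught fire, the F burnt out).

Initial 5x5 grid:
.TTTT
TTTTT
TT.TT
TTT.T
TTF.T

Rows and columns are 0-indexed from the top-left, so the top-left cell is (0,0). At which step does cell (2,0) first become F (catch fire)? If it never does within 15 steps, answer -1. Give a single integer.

Step 1: cell (2,0)='T' (+2 fires, +1 burnt)
Step 2: cell (2,0)='T' (+2 fires, +2 burnt)
Step 3: cell (2,0)='T' (+2 fires, +2 burnt)
Step 4: cell (2,0)='F' (+2 fires, +2 burnt)
  -> target ignites at step 4
Step 5: cell (2,0)='.' (+3 fires, +2 burnt)
Step 6: cell (2,0)='.' (+2 fires, +3 burnt)
Step 7: cell (2,0)='.' (+3 fires, +2 burnt)
Step 8: cell (2,0)='.' (+2 fires, +3 burnt)
Step 9: cell (2,0)='.' (+1 fires, +2 burnt)
Step 10: cell (2,0)='.' (+1 fires, +1 burnt)
Step 11: cell (2,0)='.' (+0 fires, +1 burnt)
  fire out at step 11

4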